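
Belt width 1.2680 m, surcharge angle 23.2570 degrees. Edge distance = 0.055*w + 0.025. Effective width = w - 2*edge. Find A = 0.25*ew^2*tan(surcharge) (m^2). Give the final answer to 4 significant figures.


edge = 0.055*1.2680 + 0.025 = 0.09474 m
ew = 1.2680 - 2*0.09474 = 1.07852 m
A = 0.25 * 1.07852^2 * tan(23.2570 deg)
A = 0.1250 m^2


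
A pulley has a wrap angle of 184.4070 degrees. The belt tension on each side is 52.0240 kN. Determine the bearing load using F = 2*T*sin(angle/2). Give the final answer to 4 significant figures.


F = 2 * 52.0240 * sin(184.4070/2 deg)
F = 104.0 kN


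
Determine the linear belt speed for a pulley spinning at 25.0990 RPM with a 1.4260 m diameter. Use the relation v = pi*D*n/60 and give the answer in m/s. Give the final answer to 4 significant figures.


v = pi * 1.4260 * 25.0990 / 60
v = 1.874 m/s


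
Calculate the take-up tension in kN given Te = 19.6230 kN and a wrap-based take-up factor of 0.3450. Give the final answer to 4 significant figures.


T_tu = 19.6230 * 0.3450
T_tu = 6.770 kN


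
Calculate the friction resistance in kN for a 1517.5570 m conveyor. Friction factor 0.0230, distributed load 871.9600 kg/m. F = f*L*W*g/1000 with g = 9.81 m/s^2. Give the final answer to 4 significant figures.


F = 0.0230 * 1517.5570 * 871.9600 * 9.81 / 1000
F = 298.6 kN


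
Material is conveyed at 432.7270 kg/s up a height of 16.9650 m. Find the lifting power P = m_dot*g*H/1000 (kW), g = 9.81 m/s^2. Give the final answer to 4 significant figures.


P = 432.7270 * 9.81 * 16.9650 / 1000
P = 72.02 kW


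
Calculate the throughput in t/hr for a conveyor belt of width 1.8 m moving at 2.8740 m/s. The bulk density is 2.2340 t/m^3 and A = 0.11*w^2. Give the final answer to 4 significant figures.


A = 0.11 * 1.8^2 = 0.3564 m^2
C = 0.3564 * 2.8740 * 2.2340 * 3600
C = 8238 t/hr


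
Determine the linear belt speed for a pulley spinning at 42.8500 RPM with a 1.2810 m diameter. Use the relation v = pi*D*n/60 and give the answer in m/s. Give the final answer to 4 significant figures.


v = pi * 1.2810 * 42.8500 / 60
v = 2.874 m/s


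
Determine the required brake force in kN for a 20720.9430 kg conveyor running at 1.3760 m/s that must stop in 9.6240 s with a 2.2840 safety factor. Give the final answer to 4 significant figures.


F = 20720.9430 * 1.3760 / 9.6240 * 2.2840 / 1000
F = 6.767 kN


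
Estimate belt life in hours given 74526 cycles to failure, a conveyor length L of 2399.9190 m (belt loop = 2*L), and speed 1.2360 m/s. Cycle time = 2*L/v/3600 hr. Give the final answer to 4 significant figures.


cycle_time = 2 * 2399.9190 / 1.2360 / 3600 = 1.07871 hr
life = 74526 * 1.07871 = 80390 hours


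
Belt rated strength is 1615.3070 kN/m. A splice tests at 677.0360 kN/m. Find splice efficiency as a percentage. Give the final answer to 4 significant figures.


Eff = 677.0360 / 1615.3070 * 100
Eff = 41.91 %


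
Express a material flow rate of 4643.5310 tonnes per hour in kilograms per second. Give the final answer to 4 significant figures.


m_dot = 4643.5310 * 1000 / 3600
m_dot = 1290 kg/s


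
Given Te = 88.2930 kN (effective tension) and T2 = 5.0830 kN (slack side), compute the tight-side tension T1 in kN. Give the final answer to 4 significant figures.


T1 = Te + T2 = 88.2930 + 5.0830
T1 = 93.38 kN


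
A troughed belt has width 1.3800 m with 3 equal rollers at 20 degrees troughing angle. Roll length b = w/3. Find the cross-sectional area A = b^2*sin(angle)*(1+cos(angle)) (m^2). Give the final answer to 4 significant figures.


b = 1.3800/3 = 0.46 m
A = 0.46^2 * sin(20 deg) * (1 + cos(20 deg))
A = 0.1404 m^2


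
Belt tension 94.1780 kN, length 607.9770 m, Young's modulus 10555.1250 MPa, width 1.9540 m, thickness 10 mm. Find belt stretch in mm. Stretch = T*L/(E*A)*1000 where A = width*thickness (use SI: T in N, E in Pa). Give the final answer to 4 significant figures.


A = 1.9540 * 0.01 = 0.01954 m^2
Stretch = 94.1780*1000 * 607.9770 / (10555.1250e6 * 0.01954) * 1000
Stretch = 277.6 mm


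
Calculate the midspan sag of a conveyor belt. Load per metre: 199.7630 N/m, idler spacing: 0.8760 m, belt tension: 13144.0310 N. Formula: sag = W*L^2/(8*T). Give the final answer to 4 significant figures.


sag = 199.7630 * 0.8760^2 / (8 * 13144.0310)
sag = 0.001458 m


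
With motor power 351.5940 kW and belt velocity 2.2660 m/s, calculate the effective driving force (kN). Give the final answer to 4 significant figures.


Te = P / v = 351.5940 / 2.2660
Te = 155.2 kN


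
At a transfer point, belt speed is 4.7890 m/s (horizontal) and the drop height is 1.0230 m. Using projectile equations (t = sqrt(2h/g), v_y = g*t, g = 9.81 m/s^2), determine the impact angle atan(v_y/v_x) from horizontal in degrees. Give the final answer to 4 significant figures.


t = sqrt(2*1.0230/9.81) = 0.456687 s
v_y = 9.81 * 0.456687 = 4.4801 m/s
angle = atan(4.4801 / 4.7890) = 43.09 deg


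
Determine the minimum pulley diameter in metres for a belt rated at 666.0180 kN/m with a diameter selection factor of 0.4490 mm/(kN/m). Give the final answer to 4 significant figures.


D = 666.0180 * 0.4490 / 1000
D = 0.2990 m


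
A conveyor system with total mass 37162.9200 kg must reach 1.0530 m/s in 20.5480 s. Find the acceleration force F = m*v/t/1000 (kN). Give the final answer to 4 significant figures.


F = 37162.9200 * 1.0530 / 20.5480 / 1000
F = 1.904 kN


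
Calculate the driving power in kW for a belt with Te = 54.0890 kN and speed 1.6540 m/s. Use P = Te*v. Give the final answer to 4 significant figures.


P = Te * v = 54.0890 * 1.6540
P = 89.46 kW


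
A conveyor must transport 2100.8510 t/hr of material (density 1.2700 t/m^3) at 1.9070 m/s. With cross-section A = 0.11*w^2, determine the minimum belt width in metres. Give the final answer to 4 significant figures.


A_req = 2100.8510 / (1.9070 * 1.2700 * 3600) = 0.240956 m^2
w = sqrt(0.240956 / 0.11)
w = 1.480 m


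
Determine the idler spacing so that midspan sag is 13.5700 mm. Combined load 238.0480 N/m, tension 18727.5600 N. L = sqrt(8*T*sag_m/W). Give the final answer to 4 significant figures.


sag = 13.5700/1000 = 0.013570 m
L = sqrt(8 * 18727.5600 * 0.013570 / 238.0480)
L = 2.922 m


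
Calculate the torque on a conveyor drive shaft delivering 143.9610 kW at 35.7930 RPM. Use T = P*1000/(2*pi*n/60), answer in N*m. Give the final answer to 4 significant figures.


omega = 2*pi*35.7930/60 = 3.74823 rad/s
T = 143.9610*1000 / 3.74823
T = 38410 N*m


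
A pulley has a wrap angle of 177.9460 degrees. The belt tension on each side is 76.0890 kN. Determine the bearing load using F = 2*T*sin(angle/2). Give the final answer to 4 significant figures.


F = 2 * 76.0890 * sin(177.9460/2 deg)
F = 152.2 kN


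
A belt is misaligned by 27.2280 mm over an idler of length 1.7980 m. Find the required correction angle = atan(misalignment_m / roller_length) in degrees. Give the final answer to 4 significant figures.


misalign_m = 27.2280 / 1000 = 0.027228 m
angle = atan(0.027228 / 1.7980)
angle = 0.8676 deg


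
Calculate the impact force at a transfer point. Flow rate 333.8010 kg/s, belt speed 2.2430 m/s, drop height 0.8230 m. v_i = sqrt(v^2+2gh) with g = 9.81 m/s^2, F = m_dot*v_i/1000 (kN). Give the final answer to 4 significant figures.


v_i = sqrt(2.2430^2 + 2*9.81*0.8230) = 4.60199 m/s
F = 333.8010 * 4.60199 / 1000
F = 1.536 kN


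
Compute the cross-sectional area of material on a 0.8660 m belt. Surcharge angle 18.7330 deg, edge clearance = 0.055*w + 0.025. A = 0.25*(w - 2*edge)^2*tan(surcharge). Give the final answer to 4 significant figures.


edge = 0.055*0.8660 + 0.025 = 0.07263 m
ew = 0.8660 - 2*0.07263 = 0.72074 m
A = 0.25 * 0.72074^2 * tan(18.7330 deg)
A = 0.04404 m^2


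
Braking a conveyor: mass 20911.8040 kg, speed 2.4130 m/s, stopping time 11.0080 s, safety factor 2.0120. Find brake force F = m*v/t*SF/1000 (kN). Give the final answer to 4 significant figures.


F = 20911.8040 * 2.4130 / 11.0080 * 2.0120 / 1000
F = 9.223 kN


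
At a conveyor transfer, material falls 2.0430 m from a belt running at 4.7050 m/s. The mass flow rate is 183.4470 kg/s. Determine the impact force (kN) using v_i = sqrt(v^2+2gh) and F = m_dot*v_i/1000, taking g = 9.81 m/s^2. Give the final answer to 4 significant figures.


v_i = sqrt(4.7050^2 + 2*9.81*2.0430) = 7.88801 m/s
F = 183.4470 * 7.88801 / 1000
F = 1.447 kN


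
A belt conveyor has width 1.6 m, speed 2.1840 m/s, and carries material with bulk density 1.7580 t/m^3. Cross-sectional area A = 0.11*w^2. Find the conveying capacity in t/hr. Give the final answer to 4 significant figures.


A = 0.11 * 1.6^2 = 0.2816 m^2
C = 0.2816 * 2.1840 * 1.7580 * 3600
C = 3892 t/hr


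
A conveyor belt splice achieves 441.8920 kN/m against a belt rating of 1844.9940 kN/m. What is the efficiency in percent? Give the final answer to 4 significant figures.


Eff = 441.8920 / 1844.9940 * 100
Eff = 23.95 %


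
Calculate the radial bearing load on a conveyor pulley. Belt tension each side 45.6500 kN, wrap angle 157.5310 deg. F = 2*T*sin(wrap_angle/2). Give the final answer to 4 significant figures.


F = 2 * 45.6500 * sin(157.5310/2 deg)
F = 89.55 kN


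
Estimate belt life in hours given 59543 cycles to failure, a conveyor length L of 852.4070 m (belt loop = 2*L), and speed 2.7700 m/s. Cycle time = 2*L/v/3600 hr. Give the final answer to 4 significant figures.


cycle_time = 2 * 852.4070 / 2.7700 / 3600 = 0.17096 hr
life = 59543 * 0.17096 = 10180 hours


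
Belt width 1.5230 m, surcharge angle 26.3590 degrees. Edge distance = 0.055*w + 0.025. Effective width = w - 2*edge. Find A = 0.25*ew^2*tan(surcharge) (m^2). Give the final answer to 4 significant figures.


edge = 0.055*1.5230 + 0.025 = 0.108765 m
ew = 1.5230 - 2*0.108765 = 1.30547 m
A = 0.25 * 1.30547^2 * tan(26.3590 deg)
A = 0.2111 m^2


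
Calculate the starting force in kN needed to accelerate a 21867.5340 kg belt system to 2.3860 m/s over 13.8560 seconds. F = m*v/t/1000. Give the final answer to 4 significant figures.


F = 21867.5340 * 2.3860 / 13.8560 / 1000
F = 3.766 kN


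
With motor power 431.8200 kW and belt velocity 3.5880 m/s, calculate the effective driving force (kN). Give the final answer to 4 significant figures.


Te = P / v = 431.8200 / 3.5880
Te = 120.4 kN


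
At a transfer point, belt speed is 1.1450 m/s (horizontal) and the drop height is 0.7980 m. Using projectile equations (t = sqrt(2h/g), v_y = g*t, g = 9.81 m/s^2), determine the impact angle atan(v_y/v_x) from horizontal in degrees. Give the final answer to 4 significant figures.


t = sqrt(2*0.7980/9.81) = 0.40335 s
v_y = 9.81 * 0.40335 = 3.95686 m/s
angle = atan(3.95686 / 1.1450) = 73.86 deg


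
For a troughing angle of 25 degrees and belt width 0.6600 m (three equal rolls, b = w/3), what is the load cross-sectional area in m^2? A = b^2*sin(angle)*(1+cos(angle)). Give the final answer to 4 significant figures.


b = 0.6600/3 = 0.22 m
A = 0.22^2 * sin(25 deg) * (1 + cos(25 deg))
A = 0.03899 m^2


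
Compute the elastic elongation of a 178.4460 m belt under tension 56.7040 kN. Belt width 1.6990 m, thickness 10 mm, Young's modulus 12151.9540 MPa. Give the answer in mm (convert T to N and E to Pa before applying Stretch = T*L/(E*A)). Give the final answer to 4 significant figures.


A = 1.6990 * 0.01 = 0.01699 m^2
Stretch = 56.7040*1000 * 178.4460 / (12151.9540e6 * 0.01699) * 1000
Stretch = 49.01 mm


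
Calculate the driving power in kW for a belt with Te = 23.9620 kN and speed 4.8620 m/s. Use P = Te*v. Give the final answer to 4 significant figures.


P = Te * v = 23.9620 * 4.8620
P = 116.5 kW


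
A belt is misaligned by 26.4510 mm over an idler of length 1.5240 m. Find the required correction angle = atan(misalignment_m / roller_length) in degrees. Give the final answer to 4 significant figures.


misalign_m = 26.4510 / 1000 = 0.026451 m
angle = atan(0.026451 / 1.5240)
angle = 0.9943 deg


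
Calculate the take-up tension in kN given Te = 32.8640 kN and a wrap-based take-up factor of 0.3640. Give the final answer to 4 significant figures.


T_tu = 32.8640 * 0.3640
T_tu = 11.96 kN


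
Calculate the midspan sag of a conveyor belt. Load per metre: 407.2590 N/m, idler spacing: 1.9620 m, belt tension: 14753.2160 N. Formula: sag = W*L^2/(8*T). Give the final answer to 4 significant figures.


sag = 407.2590 * 1.9620^2 / (8 * 14753.2160)
sag = 0.01328 m


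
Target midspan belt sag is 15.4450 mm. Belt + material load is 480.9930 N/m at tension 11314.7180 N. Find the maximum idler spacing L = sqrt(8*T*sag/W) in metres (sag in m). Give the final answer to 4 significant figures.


sag = 15.4450/1000 = 0.015445 m
L = sqrt(8 * 11314.7180 * 0.015445 / 480.9930)
L = 1.705 m


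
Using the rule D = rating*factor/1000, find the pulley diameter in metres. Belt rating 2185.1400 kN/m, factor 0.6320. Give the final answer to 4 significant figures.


D = 2185.1400 * 0.6320 / 1000
D = 1.381 m


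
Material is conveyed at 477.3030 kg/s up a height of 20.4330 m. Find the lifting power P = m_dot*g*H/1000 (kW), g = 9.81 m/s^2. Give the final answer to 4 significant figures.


P = 477.3030 * 9.81 * 20.4330 / 1000
P = 95.67 kW


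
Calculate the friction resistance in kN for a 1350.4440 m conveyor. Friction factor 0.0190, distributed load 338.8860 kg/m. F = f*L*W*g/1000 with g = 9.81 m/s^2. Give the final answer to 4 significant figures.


F = 0.0190 * 1350.4440 * 338.8860 * 9.81 / 1000
F = 85.30 kN


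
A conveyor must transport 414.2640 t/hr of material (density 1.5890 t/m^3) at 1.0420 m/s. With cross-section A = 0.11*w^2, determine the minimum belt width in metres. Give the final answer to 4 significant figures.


A_req = 414.2640 / (1.0420 * 1.5890 * 3600) = 0.0694997 m^2
w = sqrt(0.0694997 / 0.11)
w = 0.7949 m


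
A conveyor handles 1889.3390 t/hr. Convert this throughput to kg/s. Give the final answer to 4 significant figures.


m_dot = 1889.3390 * 1000 / 3600
m_dot = 524.8 kg/s


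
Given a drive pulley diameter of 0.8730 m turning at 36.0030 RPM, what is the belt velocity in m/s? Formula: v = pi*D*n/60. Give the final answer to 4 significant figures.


v = pi * 0.8730 * 36.0030 / 60
v = 1.646 m/s


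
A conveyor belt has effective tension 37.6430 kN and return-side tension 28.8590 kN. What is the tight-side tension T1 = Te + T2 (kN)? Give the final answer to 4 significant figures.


T1 = Te + T2 = 37.6430 + 28.8590
T1 = 66.50 kN


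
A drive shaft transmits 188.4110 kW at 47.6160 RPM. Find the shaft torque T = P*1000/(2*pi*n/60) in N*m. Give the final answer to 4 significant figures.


omega = 2*pi*47.6160/60 = 4.98634 rad/s
T = 188.4110*1000 / 4.98634
T = 37790 N*m


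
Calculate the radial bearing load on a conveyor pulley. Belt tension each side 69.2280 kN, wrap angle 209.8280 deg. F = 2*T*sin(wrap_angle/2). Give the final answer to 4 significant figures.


F = 2 * 69.2280 * sin(209.8280/2 deg)
F = 133.8 kN


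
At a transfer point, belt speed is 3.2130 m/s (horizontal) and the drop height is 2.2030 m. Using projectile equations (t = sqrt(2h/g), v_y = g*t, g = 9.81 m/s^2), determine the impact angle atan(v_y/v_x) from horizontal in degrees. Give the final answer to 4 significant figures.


t = sqrt(2*2.2030/9.81) = 0.670174 s
v_y = 9.81 * 0.670174 = 6.57441 m/s
angle = atan(6.57441 / 3.2130) = 63.95 deg


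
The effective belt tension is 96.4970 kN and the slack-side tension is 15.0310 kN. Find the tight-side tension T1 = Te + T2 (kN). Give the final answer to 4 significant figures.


T1 = Te + T2 = 96.4970 + 15.0310
T1 = 111.5 kN


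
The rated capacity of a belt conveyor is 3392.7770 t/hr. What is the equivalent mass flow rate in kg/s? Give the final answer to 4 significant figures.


m_dot = 3392.7770 * 1000 / 3600
m_dot = 942.4 kg/s


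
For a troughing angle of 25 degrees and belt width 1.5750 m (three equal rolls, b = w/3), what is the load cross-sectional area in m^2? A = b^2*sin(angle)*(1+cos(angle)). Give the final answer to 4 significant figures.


b = 1.5750/3 = 0.525 m
A = 0.525^2 * sin(25 deg) * (1 + cos(25 deg))
A = 0.2221 m^2


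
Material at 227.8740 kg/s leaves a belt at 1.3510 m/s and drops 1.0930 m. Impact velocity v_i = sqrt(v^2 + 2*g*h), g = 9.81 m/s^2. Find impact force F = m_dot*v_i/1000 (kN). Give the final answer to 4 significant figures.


v_i = sqrt(1.3510^2 + 2*9.81*1.0930) = 4.82388 m/s
F = 227.8740 * 4.82388 / 1000
F = 1.099 kN


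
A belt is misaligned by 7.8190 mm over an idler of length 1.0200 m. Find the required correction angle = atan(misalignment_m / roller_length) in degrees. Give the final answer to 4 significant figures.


misalign_m = 7.8190 / 1000 = 0.007819 m
angle = atan(0.007819 / 1.0200)
angle = 0.4392 deg


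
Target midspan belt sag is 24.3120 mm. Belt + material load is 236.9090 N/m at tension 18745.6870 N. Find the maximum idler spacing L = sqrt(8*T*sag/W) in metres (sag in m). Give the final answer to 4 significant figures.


sag = 24.3120/1000 = 0.024312 m
L = sqrt(8 * 18745.6870 * 0.024312 / 236.9090)
L = 3.923 m


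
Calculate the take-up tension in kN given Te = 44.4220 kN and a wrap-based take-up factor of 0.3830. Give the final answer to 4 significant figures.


T_tu = 44.4220 * 0.3830
T_tu = 17.01 kN


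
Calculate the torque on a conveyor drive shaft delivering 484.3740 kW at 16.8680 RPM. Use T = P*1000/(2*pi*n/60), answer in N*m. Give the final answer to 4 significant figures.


omega = 2*pi*16.8680/60 = 1.76641 rad/s
T = 484.3740*1000 / 1.76641
T = 274200 N*m


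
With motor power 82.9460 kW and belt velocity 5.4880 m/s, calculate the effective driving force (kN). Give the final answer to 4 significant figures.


Te = P / v = 82.9460 / 5.4880
Te = 15.11 kN


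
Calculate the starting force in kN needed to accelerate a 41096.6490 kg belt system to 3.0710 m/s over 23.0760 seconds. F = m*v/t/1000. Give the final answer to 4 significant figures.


F = 41096.6490 * 3.0710 / 23.0760 / 1000
F = 5.469 kN


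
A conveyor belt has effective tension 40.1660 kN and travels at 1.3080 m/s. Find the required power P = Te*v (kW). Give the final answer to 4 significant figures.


P = Te * v = 40.1660 * 1.3080
P = 52.54 kW


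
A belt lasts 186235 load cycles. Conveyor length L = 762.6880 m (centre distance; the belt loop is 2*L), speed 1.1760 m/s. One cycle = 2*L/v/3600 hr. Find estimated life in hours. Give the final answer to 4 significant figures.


cycle_time = 2 * 762.6880 / 1.1760 / 3600 = 0.360302 hr
life = 186235 * 0.360302 = 67100 hours


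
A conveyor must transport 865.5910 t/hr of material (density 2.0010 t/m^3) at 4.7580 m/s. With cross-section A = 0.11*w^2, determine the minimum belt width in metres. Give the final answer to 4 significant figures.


A_req = 865.5910 / (4.7580 * 2.0010 * 3600) = 0.0252545 m^2
w = sqrt(0.0252545 / 0.11)
w = 0.4792 m


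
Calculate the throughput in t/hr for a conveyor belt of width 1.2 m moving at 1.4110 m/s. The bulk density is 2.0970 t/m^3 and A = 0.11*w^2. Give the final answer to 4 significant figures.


A = 0.11 * 1.2^2 = 0.1584 m^2
C = 0.1584 * 1.4110 * 2.0970 * 3600
C = 1687 t/hr


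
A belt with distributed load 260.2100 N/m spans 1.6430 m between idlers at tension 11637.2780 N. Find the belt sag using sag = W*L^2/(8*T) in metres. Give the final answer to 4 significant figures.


sag = 260.2100 * 1.6430^2 / (8 * 11637.2780)
sag = 0.007545 m


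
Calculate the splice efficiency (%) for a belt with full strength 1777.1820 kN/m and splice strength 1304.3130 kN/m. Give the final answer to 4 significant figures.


Eff = 1304.3130 / 1777.1820 * 100
Eff = 73.39 %


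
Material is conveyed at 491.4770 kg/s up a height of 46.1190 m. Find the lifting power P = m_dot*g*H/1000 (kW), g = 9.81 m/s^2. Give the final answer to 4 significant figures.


P = 491.4770 * 9.81 * 46.1190 / 1000
P = 222.4 kW


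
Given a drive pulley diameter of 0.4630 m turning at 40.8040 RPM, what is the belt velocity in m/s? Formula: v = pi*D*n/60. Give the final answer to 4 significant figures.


v = pi * 0.4630 * 40.8040 / 60
v = 0.9892 m/s


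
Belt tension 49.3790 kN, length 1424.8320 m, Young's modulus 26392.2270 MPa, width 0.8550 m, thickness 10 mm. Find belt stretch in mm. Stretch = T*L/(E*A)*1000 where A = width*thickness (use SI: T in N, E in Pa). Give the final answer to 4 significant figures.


A = 0.8550 * 0.01 = 0.00855 m^2
Stretch = 49.3790*1000 * 1424.8320 / (26392.2270e6 * 0.00855) * 1000
Stretch = 311.8 mm


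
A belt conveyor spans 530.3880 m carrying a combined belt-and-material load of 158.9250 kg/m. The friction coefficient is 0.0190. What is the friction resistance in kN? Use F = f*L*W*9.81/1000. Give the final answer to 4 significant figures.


F = 0.0190 * 530.3880 * 158.9250 * 9.81 / 1000
F = 15.71 kN


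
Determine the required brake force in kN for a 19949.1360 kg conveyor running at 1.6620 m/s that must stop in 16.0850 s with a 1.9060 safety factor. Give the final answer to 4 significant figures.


F = 19949.1360 * 1.6620 / 16.0850 * 1.9060 / 1000
F = 3.929 kN


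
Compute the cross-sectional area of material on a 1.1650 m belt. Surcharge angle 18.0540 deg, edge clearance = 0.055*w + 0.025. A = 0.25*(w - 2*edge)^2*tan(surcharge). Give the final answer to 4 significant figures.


edge = 0.055*1.1650 + 0.025 = 0.089075 m
ew = 1.1650 - 2*0.089075 = 0.98685 m
A = 0.25 * 0.98685^2 * tan(18.0540 deg)
A = 0.07936 m^2


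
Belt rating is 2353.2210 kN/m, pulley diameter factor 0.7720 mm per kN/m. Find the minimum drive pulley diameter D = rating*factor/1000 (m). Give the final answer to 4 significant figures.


D = 2353.2210 * 0.7720 / 1000
D = 1.817 m


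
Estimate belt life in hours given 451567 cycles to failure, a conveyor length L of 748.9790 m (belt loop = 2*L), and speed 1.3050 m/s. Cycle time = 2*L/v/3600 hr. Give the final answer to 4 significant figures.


cycle_time = 2 * 748.9790 / 1.3050 / 3600 = 0.31885 hr
life = 451567 * 0.31885 = 144000 hours


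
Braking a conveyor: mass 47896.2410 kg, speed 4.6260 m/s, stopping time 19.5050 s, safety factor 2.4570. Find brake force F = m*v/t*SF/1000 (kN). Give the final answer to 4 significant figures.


F = 47896.2410 * 4.6260 / 19.5050 * 2.4570 / 1000
F = 27.91 kN


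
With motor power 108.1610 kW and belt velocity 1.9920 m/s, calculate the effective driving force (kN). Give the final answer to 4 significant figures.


Te = P / v = 108.1610 / 1.9920
Te = 54.30 kN


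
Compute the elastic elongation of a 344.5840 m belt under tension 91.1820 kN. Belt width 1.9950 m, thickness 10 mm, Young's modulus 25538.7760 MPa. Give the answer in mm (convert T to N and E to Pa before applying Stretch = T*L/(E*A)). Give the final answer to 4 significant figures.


A = 1.9950 * 0.01 = 0.01995 m^2
Stretch = 91.1820*1000 * 344.5840 / (25538.7760e6 * 0.01995) * 1000
Stretch = 61.67 mm


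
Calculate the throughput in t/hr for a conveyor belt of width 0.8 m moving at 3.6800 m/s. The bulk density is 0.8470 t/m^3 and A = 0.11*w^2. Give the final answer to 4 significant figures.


A = 0.11 * 0.8^2 = 0.0704 m^2
C = 0.0704 * 3.6800 * 0.8470 * 3600
C = 790.0 t/hr


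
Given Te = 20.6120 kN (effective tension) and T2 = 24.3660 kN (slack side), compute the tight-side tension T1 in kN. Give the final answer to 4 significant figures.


T1 = Te + T2 = 20.6120 + 24.3660
T1 = 44.98 kN


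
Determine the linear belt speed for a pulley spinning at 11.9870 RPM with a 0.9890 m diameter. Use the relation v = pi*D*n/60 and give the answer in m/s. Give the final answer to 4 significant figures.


v = pi * 0.9890 * 11.9870 / 60
v = 0.6207 m/s


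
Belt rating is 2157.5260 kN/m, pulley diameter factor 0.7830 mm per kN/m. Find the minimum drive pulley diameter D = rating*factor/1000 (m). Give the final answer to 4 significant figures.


D = 2157.5260 * 0.7830 / 1000
D = 1.689 m


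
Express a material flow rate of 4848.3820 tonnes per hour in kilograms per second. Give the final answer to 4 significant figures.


m_dot = 4848.3820 * 1000 / 3600
m_dot = 1347 kg/s


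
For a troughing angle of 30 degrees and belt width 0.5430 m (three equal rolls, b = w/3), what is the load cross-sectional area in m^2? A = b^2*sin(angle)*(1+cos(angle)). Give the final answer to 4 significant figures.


b = 0.5430/3 = 0.181 m
A = 0.181^2 * sin(30 deg) * (1 + cos(30 deg))
A = 0.03057 m^2


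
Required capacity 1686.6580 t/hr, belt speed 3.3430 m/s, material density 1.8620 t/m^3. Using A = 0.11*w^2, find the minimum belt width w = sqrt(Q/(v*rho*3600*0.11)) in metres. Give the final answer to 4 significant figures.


A_req = 1686.6580 / (3.3430 * 1.8620 * 3600) = 0.0752677 m^2
w = sqrt(0.0752677 / 0.11)
w = 0.8272 m


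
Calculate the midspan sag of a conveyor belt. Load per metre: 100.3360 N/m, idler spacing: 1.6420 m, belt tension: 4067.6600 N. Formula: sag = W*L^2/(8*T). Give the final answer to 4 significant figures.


sag = 100.3360 * 1.6420^2 / (8 * 4067.6600)
sag = 0.008313 m


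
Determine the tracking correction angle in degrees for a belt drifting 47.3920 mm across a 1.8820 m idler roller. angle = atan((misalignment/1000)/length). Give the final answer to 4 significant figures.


misalign_m = 47.3920 / 1000 = 0.047392 m
angle = atan(0.047392 / 1.8820)
angle = 1.443 deg


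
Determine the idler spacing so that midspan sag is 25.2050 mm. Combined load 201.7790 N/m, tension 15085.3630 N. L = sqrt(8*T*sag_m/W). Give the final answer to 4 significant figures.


sag = 25.2050/1000 = 0.025205 m
L = sqrt(8 * 15085.3630 * 0.025205 / 201.7790)
L = 3.883 m


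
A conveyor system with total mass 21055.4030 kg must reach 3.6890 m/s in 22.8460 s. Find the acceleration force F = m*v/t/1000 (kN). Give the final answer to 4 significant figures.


F = 21055.4030 * 3.6890 / 22.8460 / 1000
F = 3.400 kN


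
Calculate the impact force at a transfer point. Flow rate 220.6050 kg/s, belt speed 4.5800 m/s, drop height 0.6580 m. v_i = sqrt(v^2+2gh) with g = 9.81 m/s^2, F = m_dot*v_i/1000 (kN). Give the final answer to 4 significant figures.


v_i = sqrt(4.5800^2 + 2*9.81*0.6580) = 5.8212 m/s
F = 220.6050 * 5.8212 / 1000
F = 1.284 kN


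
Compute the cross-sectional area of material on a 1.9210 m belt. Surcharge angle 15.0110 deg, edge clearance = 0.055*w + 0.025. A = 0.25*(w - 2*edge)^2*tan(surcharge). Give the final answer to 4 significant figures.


edge = 0.055*1.9210 + 0.025 = 0.130655 m
ew = 1.9210 - 2*0.130655 = 1.65969 m
A = 0.25 * 1.65969^2 * tan(15.0110 deg)
A = 0.1847 m^2


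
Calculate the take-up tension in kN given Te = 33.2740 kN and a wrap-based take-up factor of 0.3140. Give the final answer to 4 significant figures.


T_tu = 33.2740 * 0.3140
T_tu = 10.45 kN


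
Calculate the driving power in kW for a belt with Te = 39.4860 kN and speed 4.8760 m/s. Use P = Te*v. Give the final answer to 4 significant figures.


P = Te * v = 39.4860 * 4.8760
P = 192.5 kW


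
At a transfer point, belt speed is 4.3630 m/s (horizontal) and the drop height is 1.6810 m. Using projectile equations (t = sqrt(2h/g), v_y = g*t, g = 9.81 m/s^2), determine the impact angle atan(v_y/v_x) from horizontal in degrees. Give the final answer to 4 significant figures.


t = sqrt(2*1.6810/9.81) = 0.585416 s
v_y = 9.81 * 0.585416 = 5.74293 m/s
angle = atan(5.74293 / 4.3630) = 52.78 deg


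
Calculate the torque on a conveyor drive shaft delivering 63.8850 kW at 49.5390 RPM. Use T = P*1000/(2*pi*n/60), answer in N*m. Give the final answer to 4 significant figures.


omega = 2*pi*49.5390/60 = 5.18771 rad/s
T = 63.8850*1000 / 5.18771
T = 12310 N*m


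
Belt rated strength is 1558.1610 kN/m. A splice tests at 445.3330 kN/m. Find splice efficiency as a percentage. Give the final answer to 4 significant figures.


Eff = 445.3330 / 1558.1610 * 100
Eff = 28.58 %


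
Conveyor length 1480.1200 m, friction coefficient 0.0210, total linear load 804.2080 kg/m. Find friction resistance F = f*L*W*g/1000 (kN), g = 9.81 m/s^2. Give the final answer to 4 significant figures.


F = 0.0210 * 1480.1200 * 804.2080 * 9.81 / 1000
F = 245.2 kN


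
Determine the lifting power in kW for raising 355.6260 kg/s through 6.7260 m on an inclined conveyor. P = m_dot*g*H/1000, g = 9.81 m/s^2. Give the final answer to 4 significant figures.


P = 355.6260 * 9.81 * 6.7260 / 1000
P = 23.46 kW


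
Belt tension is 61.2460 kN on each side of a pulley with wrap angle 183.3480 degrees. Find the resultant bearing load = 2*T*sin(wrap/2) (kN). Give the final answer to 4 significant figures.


F = 2 * 61.2460 * sin(183.3480/2 deg)
F = 122.4 kN


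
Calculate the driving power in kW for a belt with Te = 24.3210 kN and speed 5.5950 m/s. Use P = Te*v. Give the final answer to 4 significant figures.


P = Te * v = 24.3210 * 5.5950
P = 136.1 kW


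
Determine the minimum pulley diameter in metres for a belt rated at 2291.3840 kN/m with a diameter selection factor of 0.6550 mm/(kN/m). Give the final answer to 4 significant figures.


D = 2291.3840 * 0.6550 / 1000
D = 1.501 m


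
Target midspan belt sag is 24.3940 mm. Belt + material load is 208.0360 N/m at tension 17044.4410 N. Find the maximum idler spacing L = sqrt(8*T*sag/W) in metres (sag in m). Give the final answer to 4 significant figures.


sag = 24.3940/1000 = 0.024394 m
L = sqrt(8 * 17044.4410 * 0.024394 / 208.0360)
L = 3.999 m


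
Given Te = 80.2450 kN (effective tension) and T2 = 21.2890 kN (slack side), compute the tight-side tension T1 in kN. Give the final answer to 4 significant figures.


T1 = Te + T2 = 80.2450 + 21.2890
T1 = 101.5 kN


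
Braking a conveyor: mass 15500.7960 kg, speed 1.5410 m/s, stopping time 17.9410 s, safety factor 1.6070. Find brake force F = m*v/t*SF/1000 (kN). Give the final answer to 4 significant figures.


F = 15500.7960 * 1.5410 / 17.9410 * 1.6070 / 1000
F = 2.140 kN


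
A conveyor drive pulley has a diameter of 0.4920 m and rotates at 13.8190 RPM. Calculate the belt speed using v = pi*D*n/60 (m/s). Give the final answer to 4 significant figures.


v = pi * 0.4920 * 13.8190 / 60
v = 0.3560 m/s


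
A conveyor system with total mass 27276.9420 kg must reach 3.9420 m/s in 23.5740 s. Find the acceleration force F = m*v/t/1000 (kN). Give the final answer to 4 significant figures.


F = 27276.9420 * 3.9420 / 23.5740 / 1000
F = 4.561 kN


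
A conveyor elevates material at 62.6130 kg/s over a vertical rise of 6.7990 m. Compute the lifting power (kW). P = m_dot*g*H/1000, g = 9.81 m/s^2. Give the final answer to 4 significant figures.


P = 62.6130 * 9.81 * 6.7990 / 1000
P = 4.176 kW


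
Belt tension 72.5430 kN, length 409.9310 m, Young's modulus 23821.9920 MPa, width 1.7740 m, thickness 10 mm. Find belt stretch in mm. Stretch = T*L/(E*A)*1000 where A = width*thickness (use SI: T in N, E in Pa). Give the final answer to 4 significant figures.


A = 1.7740 * 0.01 = 0.01774 m^2
Stretch = 72.5430*1000 * 409.9310 / (23821.9920e6 * 0.01774) * 1000
Stretch = 70.37 mm


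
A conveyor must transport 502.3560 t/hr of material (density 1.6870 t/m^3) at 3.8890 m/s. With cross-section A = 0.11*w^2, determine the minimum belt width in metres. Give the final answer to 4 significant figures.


A_req = 502.3560 / (3.8890 * 1.6870 * 3600) = 0.0212694 m^2
w = sqrt(0.0212694 / 0.11)
w = 0.4397 m


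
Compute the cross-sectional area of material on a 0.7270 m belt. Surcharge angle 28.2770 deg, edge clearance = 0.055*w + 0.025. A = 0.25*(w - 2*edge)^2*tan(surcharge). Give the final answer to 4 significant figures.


edge = 0.055*0.7270 + 0.025 = 0.064985 m
ew = 0.7270 - 2*0.064985 = 0.59703 m
A = 0.25 * 0.59703^2 * tan(28.2770 deg)
A = 0.04794 m^2


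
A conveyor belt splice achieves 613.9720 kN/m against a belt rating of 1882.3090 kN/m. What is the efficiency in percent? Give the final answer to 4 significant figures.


Eff = 613.9720 / 1882.3090 * 100
Eff = 32.62 %


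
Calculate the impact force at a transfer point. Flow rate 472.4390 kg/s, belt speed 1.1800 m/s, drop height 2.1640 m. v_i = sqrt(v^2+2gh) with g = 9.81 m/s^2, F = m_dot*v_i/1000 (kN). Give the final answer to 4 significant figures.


v_i = sqrt(1.1800^2 + 2*9.81*2.1640) = 6.62194 m/s
F = 472.4390 * 6.62194 / 1000
F = 3.128 kN


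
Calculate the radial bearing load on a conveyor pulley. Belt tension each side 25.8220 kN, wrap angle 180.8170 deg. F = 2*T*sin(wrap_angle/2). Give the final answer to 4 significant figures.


F = 2 * 25.8220 * sin(180.8170/2 deg)
F = 51.64 kN


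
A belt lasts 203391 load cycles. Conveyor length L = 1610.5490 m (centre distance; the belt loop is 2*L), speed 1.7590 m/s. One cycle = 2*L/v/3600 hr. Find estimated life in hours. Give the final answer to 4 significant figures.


cycle_time = 2 * 1610.5490 / 1.7590 / 3600 = 0.508669 hr
life = 203391 * 0.508669 = 103500 hours


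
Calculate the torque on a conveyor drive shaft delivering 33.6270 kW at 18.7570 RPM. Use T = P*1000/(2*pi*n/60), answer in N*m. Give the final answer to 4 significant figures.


omega = 2*pi*18.7570/60 = 1.96423 rad/s
T = 33.6270*1000 / 1.96423
T = 17120 N*m


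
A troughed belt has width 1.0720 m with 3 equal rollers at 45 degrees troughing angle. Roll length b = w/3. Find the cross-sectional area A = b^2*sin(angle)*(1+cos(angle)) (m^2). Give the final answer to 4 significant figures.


b = 1.0720/3 = 0.357333 m
A = 0.357333^2 * sin(45 deg) * (1 + cos(45 deg))
A = 0.1541 m^2


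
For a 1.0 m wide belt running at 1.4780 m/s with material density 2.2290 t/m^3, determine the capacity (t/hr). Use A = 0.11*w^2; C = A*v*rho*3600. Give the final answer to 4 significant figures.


A = 0.11 * 1.0^2 = 0.11 m^2
C = 0.11 * 1.4780 * 2.2290 * 3600
C = 1305 t/hr


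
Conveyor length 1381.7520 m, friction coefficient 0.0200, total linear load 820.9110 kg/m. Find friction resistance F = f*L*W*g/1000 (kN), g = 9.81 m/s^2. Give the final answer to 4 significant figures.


F = 0.0200 * 1381.7520 * 820.9110 * 9.81 / 1000
F = 222.5 kN


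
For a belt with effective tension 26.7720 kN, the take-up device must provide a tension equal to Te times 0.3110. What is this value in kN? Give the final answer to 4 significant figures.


T_tu = 26.7720 * 0.3110
T_tu = 8.326 kN


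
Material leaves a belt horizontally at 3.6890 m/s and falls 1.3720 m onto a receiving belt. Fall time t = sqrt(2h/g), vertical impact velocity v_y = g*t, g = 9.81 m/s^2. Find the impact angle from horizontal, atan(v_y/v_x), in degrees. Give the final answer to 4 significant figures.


t = sqrt(2*1.3720/9.81) = 0.52888 s
v_y = 9.81 * 0.52888 = 5.18831 m/s
angle = atan(5.18831 / 3.6890) = 54.59 deg


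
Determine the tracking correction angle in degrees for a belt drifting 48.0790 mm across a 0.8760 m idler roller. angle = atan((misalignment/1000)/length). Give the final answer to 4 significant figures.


misalign_m = 48.0790 / 1000 = 0.048079 m
angle = atan(0.048079 / 0.8760)
angle = 3.142 deg


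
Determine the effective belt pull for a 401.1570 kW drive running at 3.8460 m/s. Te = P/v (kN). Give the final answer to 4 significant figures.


Te = P / v = 401.1570 / 3.8460
Te = 104.3 kN


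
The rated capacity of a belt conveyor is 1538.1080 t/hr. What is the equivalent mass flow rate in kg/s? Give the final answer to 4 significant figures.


m_dot = 1538.1080 * 1000 / 3600
m_dot = 427.3 kg/s


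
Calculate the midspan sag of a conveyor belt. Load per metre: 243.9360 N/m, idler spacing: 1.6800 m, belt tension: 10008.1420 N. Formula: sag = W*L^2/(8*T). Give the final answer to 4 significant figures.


sag = 243.9360 * 1.6800^2 / (8 * 10008.1420)
sag = 0.008599 m


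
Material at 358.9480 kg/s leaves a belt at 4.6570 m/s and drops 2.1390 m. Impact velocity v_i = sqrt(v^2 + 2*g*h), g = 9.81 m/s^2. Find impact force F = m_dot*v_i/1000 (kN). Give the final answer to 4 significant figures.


v_i = sqrt(4.6570^2 + 2*9.81*2.1390) = 7.9784 m/s
F = 358.9480 * 7.9784 / 1000
F = 2.864 kN


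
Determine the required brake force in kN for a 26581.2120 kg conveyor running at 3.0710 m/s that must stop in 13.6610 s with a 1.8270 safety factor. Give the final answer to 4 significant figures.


F = 26581.2120 * 3.0710 / 13.6610 * 1.8270 / 1000
F = 10.92 kN


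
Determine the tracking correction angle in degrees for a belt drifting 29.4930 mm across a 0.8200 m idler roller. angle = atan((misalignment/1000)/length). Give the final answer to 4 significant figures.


misalign_m = 29.4930 / 1000 = 0.029493 m
angle = atan(0.029493 / 0.8200)
angle = 2.060 deg


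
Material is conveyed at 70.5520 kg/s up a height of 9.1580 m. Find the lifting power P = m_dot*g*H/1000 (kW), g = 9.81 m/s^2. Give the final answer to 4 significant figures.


P = 70.5520 * 9.81 * 9.1580 / 1000
P = 6.338 kW


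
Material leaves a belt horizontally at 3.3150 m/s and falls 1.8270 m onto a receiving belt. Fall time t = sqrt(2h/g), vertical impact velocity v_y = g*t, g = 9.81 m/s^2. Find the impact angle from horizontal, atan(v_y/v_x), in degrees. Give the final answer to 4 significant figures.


t = sqrt(2*1.8270/9.81) = 0.610309 s
v_y = 9.81 * 0.610309 = 5.98713 m/s
angle = atan(5.98713 / 3.3150) = 61.03 deg


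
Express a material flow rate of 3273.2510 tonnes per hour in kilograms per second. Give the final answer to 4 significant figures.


m_dot = 3273.2510 * 1000 / 3600
m_dot = 909.2 kg/s


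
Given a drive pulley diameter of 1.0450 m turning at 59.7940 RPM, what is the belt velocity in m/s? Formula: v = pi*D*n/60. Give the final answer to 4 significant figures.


v = pi * 1.0450 * 59.7940 / 60
v = 3.272 m/s


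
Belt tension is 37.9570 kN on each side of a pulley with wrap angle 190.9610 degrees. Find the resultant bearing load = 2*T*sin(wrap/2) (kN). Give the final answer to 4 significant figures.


F = 2 * 37.9570 * sin(190.9610/2 deg)
F = 75.57 kN


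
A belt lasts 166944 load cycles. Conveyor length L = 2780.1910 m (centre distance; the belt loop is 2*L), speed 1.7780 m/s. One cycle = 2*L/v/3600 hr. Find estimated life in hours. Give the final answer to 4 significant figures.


cycle_time = 2 * 2780.1910 / 1.7780 / 3600 = 0.868701 hr
life = 166944 * 0.868701 = 145000 hours


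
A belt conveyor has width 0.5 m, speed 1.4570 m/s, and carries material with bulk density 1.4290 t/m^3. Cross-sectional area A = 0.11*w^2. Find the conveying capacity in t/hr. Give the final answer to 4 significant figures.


A = 0.11 * 0.5^2 = 0.0275 m^2
C = 0.0275 * 1.4570 * 1.4290 * 3600
C = 206.1 t/hr


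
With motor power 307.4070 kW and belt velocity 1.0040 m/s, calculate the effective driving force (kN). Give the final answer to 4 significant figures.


Te = P / v = 307.4070 / 1.0040
Te = 306.2 kN


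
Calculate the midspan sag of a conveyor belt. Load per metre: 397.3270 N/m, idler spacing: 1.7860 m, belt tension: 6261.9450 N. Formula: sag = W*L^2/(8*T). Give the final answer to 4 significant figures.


sag = 397.3270 * 1.7860^2 / (8 * 6261.9450)
sag = 0.02530 m


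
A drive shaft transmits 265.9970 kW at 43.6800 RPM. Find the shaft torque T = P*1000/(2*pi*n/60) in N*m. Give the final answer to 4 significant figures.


omega = 2*pi*43.6800/60 = 4.57416 rad/s
T = 265.9970*1000 / 4.57416
T = 58150 N*m


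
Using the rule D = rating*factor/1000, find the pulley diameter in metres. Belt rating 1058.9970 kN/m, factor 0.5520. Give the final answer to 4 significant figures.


D = 1058.9970 * 0.5520 / 1000
D = 0.5846 m


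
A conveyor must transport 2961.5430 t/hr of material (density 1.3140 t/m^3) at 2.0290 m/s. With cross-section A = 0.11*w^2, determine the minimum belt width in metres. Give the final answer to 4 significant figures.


A_req = 2961.5430 / (2.0290 * 1.3140 * 3600) = 0.308559 m^2
w = sqrt(0.308559 / 0.11)
w = 1.675 m
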